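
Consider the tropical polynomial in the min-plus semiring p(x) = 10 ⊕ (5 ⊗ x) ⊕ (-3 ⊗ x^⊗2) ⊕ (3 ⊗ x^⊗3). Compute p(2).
p(2) = 1

A tropical monomial a ⊗ x^⊗i evaluates to a + i · x. Evaluating each term at x = 2:
  Term 0 contributes 10 + 0 · 2 = 10
  Term 1 contributes 5 + 1 · 2 = 7
  Term 2 contributes -3 + 2 · 2 = 1
  Term 3 contributes 3 + 3 · 2 = 9
p(2) = ⊕ of these = min[10, 7, 1, 9] = 1.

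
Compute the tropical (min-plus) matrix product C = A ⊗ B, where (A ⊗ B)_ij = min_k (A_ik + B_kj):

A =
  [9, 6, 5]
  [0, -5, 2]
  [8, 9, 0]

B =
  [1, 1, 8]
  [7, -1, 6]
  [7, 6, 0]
A ⊗ B =
  [10, 5, 5]
  [1, -6, 1]
  [7, 6, 0]

Apply the min-plus product entry-by-entry:
  C[0][0] = min over k of (A[0][0] + B[0][0] = 9 + 1 = 10, A[0][1] + B[1][0] = 6 + 7 = 13, A[0][2] + B[2][0] = 5 + 7 = 12) = 10 (attained at k = 0)
  C[0][1] = min over k of (A[0][0] + B[0][1] = 9 + 1 = 10, A[0][1] + B[1][1] = 6 + -1 = 5, A[0][2] + B[2][1] = 5 + 6 = 11) = 5 (attained at k = 1)
  C[0][2] = min over k of (A[0][0] + B[0][2] = 9 + 8 = 17, A[0][1] + B[1][2] = 6 + 6 = 12, A[0][2] + B[2][2] = 5 + 0 = 5) = 5 (attained at k = 2)
  C[1][0] = min over k of (A[1][0] + B[0][0] = 0 + 1 = 1, A[1][1] + B[1][0] = -5 + 7 = 2, A[1][2] + B[2][0] = 2 + 7 = 9) = 1 (attained at k = 0)
  C[1][1] = min over k of (A[1][0] + B[0][1] = 0 + 1 = 1, A[1][1] + B[1][1] = -5 + -1 = -6, A[1][2] + B[2][1] = 2 + 6 = 8) = -6 (attained at k = 1)
  C[1][2] = min over k of (A[1][0] + B[0][2] = 0 + 8 = 8, A[1][1] + B[1][2] = -5 + 6 = 1, A[1][2] + B[2][2] = 2 + 0 = 2) = 1 (attained at k = 1)
  C[2][0] = min over k of (A[2][0] + B[0][0] = 8 + 1 = 9, A[2][1] + B[1][0] = 9 + 7 = 16, A[2][2] + B[2][0] = 0 + 7 = 7) = 7 (attained at k = 2)
  C[2][1] = min over k of (A[2][0] + B[0][1] = 8 + 1 = 9, A[2][1] + B[1][1] = 9 + -1 = 8, A[2][2] + B[2][1] = 0 + 6 = 6) = 6 (attained at k = 2)
  C[2][2] = min over k of (A[2][0] + B[0][2] = 8 + 8 = 16, A[2][1] + B[1][2] = 9 + 6 = 15, A[2][2] + B[2][2] = 0 + 0 = 0) = 0 (attained at k = 2)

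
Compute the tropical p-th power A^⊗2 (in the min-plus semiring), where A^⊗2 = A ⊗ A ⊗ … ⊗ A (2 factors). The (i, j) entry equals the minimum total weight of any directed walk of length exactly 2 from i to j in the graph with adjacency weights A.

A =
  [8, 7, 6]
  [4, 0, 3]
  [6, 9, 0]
A^⊗2 =
  [11, 7, 6]
  [4, 0, 3]
  [6, 9, 0]

Each entry (A^⊗2)_ij equals the minimum over all length-2 walks i = v_0 → v_1 → … → v_2 = j of Σ_t A[v_t][v_{t+1}]. For example, for (i, j) = (0, 2) we minimise over 3 possible intermediate vertex sequences; the minimum is 6, attained along the walk 0 → 2 → 2.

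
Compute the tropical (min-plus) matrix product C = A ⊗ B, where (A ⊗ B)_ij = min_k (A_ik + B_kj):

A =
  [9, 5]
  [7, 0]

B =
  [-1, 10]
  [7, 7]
A ⊗ B =
  [8, 12]
  [6, 7]

Apply the min-plus product entry-by-entry:
  C[0][0] = min over k of (A[0][0] + B[0][0] = 9 + -1 = 8, A[0][1] + B[1][0] = 5 + 7 = 12) = 8 (attained at k = 0)
  C[0][1] = min over k of (A[0][0] + B[0][1] = 9 + 10 = 19, A[0][1] + B[1][1] = 5 + 7 = 12) = 12 (attained at k = 1)
  C[1][0] = min over k of (A[1][0] + B[0][0] = 7 + -1 = 6, A[1][1] + B[1][0] = 0 + 7 = 7) = 6 (attained at k = 0)
  C[1][1] = min over k of (A[1][0] + B[0][1] = 7 + 10 = 17, A[1][1] + B[1][1] = 0 + 7 = 7) = 7 (attained at k = 1)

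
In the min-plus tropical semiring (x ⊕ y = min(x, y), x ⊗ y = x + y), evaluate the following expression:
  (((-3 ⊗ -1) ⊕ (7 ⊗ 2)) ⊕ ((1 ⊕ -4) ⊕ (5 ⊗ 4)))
(((-3 ⊗ -1) ⊕ (7 ⊗ 2)) ⊕ ((1 ⊕ -4) ⊕ (5 ⊗ 4))) = -4

Expand innermost to outermost. Recall ⊕ takes the minimum of its arguments and ⊗ takes their sum. Working out the expression (((-3 ⊗ -1) ⊕ (7 ⊗ 2)) ⊕ ((1 ⊕ -4) ⊕ (5 ⊗ 4))) gives -4.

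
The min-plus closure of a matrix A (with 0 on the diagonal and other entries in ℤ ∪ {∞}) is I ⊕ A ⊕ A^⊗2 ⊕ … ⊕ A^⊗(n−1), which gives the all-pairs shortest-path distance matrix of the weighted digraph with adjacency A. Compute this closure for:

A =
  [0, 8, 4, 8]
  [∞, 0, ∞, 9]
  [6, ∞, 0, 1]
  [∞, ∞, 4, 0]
Closure =
  [0, 8, 4, 5]
  [19, 0, 13, 9]
  [6, 14, 0, 1]
  [10, 18, 4, 0]

This is the Floyd-Warshall all-pairs shortest-path computation. For each intermediate vertex k = 0, 1, …, 3, update dist[i][j] ← min(dist[i][j], dist[i][k] + dist[k][j]). The final matrix gives, for each (i, j), the minimum total weight of any directed path from i to j (possibly empty when i = j).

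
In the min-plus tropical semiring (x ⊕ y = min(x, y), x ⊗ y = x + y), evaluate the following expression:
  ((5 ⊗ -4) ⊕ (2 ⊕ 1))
((5 ⊗ -4) ⊕ (2 ⊕ 1)) = 1

Expand innermost to outermost. Recall ⊕ takes the minimum of its arguments and ⊗ takes their sum. Working out the expression ((5 ⊗ -4) ⊕ (2 ⊕ 1)) gives 1.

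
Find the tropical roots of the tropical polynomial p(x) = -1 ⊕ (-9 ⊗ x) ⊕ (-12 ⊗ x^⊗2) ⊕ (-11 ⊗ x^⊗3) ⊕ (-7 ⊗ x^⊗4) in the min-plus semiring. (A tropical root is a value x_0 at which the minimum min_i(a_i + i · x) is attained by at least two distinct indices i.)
Roots: {-4, -1, 3, 8}

Each tropical root is a break point of the lower envelope of the lines y = a_i + i · x (there are 5 lines, with slopes 0, 1, ..., 4). Only the lines that attain the minimum somewhere contribute to roots; other lines are dominated. Here the surviving (envelope) indices are i = 4, i = 3, i = 2, i = 1, i = 0.
Intersections between consecutive envelope lines give the roots: for adjacent envelope indices i < j the intersection is x = (a_i − a_j) / (j − i). Reading off the sorted break points: {-4, -1, 3, 8}.
Verification: at each break x_0, at least two indices attain the minimum of min_i(a_i + i · x_0).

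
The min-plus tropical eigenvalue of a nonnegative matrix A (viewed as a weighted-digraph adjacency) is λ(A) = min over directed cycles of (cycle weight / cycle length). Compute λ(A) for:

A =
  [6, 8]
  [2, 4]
λ(A) = 4

Enumerate directed cycles and compute their means (weight / length). Sample:
  cycle 0 → 0: weight = 6, length = 1, mean = 6/1 ≈ 6.000
  cycle 1 → 1: weight = 4, length = 1, mean = 4/1 ≈ 4.000
  cycle 0 → 1 → 0: weight = 10, length = 2, mean = 10/2 ≈ 5.000
  cycle 1 → 0 → 1: weight = 10, length = 2, mean = 10/2 ≈ 5.000
Minimum mean = 4.000, attained e.g. along the cycle 1 → 1 with weight 4 and length 1. So λ(A) = 4/1 = 4.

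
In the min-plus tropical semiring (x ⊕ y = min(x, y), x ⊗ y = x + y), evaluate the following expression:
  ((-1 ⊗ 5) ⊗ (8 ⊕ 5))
((-1 ⊗ 5) ⊗ (8 ⊕ 5)) = 9

Expand innermost to outermost. Recall ⊕ takes the minimum of its arguments and ⊗ takes their sum. Working out the expression ((-1 ⊗ 5) ⊗ (8 ⊕ 5)) gives 9.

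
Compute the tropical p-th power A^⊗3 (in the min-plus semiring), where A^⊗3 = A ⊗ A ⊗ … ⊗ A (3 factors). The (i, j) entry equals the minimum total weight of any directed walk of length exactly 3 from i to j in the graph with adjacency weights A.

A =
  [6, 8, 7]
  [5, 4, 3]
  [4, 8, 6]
A^⊗3 =
  [15, 16, 15]
  [11, 12, 11]
  [15, 16, 15]

Each entry (A^⊗3)_ij equals the minimum over all length-3 walks i = v_0 → v_1 → … → v_3 = j of Σ_t A[v_t][v_{t+1}]. For example, for (i, j) = (0, 2) we minimise over 9 possible intermediate vertex sequences; the minimum is 15, attained along the walk 0 → 1 → 1 → 2.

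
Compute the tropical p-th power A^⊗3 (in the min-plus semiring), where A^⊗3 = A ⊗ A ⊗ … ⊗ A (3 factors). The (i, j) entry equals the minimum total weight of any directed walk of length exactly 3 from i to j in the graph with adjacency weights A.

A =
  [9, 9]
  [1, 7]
A^⊗3 =
  [17, 19]
  [11, 17]

Each entry (A^⊗3)_ij equals the minimum over all length-3 walks i = v_0 → v_1 → … → v_3 = j of Σ_t A[v_t][v_{t+1}]. For example, for (i, j) = (0, 1) we minimise over 4 possible intermediate vertex sequences; the minimum is 19, attained along the walk 0 → 1 → 0 → 1.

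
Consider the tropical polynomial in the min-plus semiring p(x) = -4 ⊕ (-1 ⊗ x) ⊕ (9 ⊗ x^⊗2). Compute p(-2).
p(-2) = -4

A tropical monomial a ⊗ x^⊗i evaluates to a + i · x. Evaluating each term at x = -2:
  Term 0 contributes -4 + 0 · -2 = -4
  Term 1 contributes -1 + 1 · -2 = -3
  Term 2 contributes 9 + 2 · -2 = 5
p(-2) = ⊕ of these = min[-4, -3, 5] = -4.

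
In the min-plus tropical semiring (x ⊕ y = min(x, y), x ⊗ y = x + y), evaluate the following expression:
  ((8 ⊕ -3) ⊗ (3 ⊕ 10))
((8 ⊕ -3) ⊗ (3 ⊕ 10)) = 0

Expand innermost to outermost. Recall ⊕ takes the minimum of its arguments and ⊗ takes their sum. Working out the expression ((8 ⊕ -3) ⊗ (3 ⊕ 10)) gives 0.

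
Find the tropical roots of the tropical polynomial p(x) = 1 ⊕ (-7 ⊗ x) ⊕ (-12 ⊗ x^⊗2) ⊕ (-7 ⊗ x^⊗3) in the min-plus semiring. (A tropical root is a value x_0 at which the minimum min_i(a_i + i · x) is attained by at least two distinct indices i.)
Roots: {-5, 5, 8}

Each tropical root is a break point of the lower envelope of the lines y = a_i + i · x (there are 4 lines, with slopes 0, 1, ..., 3). Only the lines that attain the minimum somewhere contribute to roots; other lines are dominated. Here the surviving (envelope) indices are i = 3, i = 2, i = 1, i = 0.
Intersections between consecutive envelope lines give the roots: for adjacent envelope indices i < j the intersection is x = (a_i − a_j) / (j − i). Reading off the sorted break points: {-5, 5, 8}.
Verification: at each break x_0, at least two indices attain the minimum of min_i(a_i + i · x_0).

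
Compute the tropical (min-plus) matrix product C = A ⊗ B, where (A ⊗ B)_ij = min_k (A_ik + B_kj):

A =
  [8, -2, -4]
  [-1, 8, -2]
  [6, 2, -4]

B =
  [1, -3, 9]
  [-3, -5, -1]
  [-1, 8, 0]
A ⊗ B =
  [-5, -7, -4]
  [-3, -4, -2]
  [-5, -3, -4]

Apply the min-plus product entry-by-entry:
  C[0][0] = min over k of (A[0][0] + B[0][0] = 8 + 1 = 9, A[0][1] + B[1][0] = -2 + -3 = -5, A[0][2] + B[2][0] = -4 + -1 = -5) = -5 (attained at k = 1)
  C[0][1] = min over k of (A[0][0] + B[0][1] = 8 + -3 = 5, A[0][1] + B[1][1] = -2 + -5 = -7, A[0][2] + B[2][1] = -4 + 8 = 4) = -7 (attained at k = 1)
  C[0][2] = min over k of (A[0][0] + B[0][2] = 8 + 9 = 17, A[0][1] + B[1][2] = -2 + -1 = -3, A[0][2] + B[2][2] = -4 + 0 = -4) = -4 (attained at k = 2)
  C[1][0] = min over k of (A[1][0] + B[0][0] = -1 + 1 = 0, A[1][1] + B[1][0] = 8 + -3 = 5, A[1][2] + B[2][0] = -2 + -1 = -3) = -3 (attained at k = 2)
  C[1][1] = min over k of (A[1][0] + B[0][1] = -1 + -3 = -4, A[1][1] + B[1][1] = 8 + -5 = 3, A[1][2] + B[2][1] = -2 + 8 = 6) = -4 (attained at k = 0)
  C[1][2] = min over k of (A[1][0] + B[0][2] = -1 + 9 = 8, A[1][1] + B[1][2] = 8 + -1 = 7, A[1][2] + B[2][2] = -2 + 0 = -2) = -2 (attained at k = 2)
  C[2][0] = min over k of (A[2][0] + B[0][0] = 6 + 1 = 7, A[2][1] + B[1][0] = 2 + -3 = -1, A[2][2] + B[2][0] = -4 + -1 = -5) = -5 (attained at k = 2)
  C[2][1] = min over k of (A[2][0] + B[0][1] = 6 + -3 = 3, A[2][1] + B[1][1] = 2 + -5 = -3, A[2][2] + B[2][1] = -4 + 8 = 4) = -3 (attained at k = 1)
  C[2][2] = min over k of (A[2][0] + B[0][2] = 6 + 9 = 15, A[2][1] + B[1][2] = 2 + -1 = 1, A[2][2] + B[2][2] = -4 + 0 = -4) = -4 (attained at k = 2)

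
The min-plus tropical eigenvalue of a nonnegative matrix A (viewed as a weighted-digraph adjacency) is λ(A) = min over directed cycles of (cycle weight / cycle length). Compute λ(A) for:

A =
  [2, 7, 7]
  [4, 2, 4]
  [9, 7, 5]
λ(A) = 2

Enumerate directed cycles and compute their means (weight / length). Sample:
  cycle 0 → 0: weight = 2, length = 1, mean = 2/1 ≈ 2.000
  cycle 1 → 1: weight = 2, length = 1, mean = 2/1 ≈ 2.000
  cycle 2 → 2: weight = 5, length = 1, mean = 5/1 ≈ 5.000
  cycle 0 → 1 → 0: weight = 11, length = 2, mean = 11/2 ≈ 5.500
  cycle 0 → 2 → 0: weight = 16, length = 2, mean = 16/2 ≈ 8.000
  cycle 1 → 0 → 1: weight = 11, length = 2, mean = 11/2 ≈ 5.500
Minimum mean = 2.000, attained e.g. along the cycle 0 → 0 with weight 2 and length 1. So λ(A) = 2/1 = 2.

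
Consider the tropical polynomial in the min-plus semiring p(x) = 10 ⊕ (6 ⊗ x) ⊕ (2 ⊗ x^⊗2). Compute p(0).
p(0) = 2

A tropical monomial a ⊗ x^⊗i evaluates to a + i · x. Evaluating each term at x = 0:
  Term 0 contributes 10 + 0 · 0 = 10
  Term 1 contributes 6 + 1 · 0 = 6
  Term 2 contributes 2 + 2 · 0 = 2
p(0) = ⊕ of these = min[10, 6, 2] = 2.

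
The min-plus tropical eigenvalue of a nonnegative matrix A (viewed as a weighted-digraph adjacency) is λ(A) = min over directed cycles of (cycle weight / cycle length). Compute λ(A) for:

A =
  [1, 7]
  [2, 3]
λ(A) = 1

Enumerate directed cycles and compute their means (weight / length). Sample:
  cycle 0 → 0: weight = 1, length = 1, mean = 1/1 ≈ 1.000
  cycle 1 → 1: weight = 3, length = 1, mean = 3/1 ≈ 3.000
  cycle 0 → 1 → 0: weight = 9, length = 2, mean = 9/2 ≈ 4.500
  cycle 1 → 0 → 1: weight = 9, length = 2, mean = 9/2 ≈ 4.500
Minimum mean = 1.000, attained e.g. along the cycle 0 → 0 with weight 1 and length 1. So λ(A) = 1/1 = 1.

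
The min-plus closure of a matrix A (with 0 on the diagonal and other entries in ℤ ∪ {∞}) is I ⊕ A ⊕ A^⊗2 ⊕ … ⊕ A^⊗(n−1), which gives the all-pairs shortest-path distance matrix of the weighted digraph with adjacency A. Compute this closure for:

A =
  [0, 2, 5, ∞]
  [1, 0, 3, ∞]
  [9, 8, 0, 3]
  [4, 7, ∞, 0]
Closure =
  [0, 2, 5, 8]
  [1, 0, 3, 6]
  [7, 8, 0, 3]
  [4, 6, 9, 0]

This is the Floyd-Warshall all-pairs shortest-path computation. For each intermediate vertex k = 0, 1, …, 3, update dist[i][j] ← min(dist[i][j], dist[i][k] + dist[k][j]). The final matrix gives, for each (i, j), the minimum total weight of any directed path from i to j (possibly empty when i = j).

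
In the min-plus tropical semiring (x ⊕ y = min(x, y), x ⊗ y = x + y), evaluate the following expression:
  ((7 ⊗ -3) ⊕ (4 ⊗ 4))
((7 ⊗ -3) ⊕ (4 ⊗ 4)) = 4

Expand innermost to outermost. Recall ⊕ takes the minimum of its arguments and ⊗ takes their sum. Working out the expression ((7 ⊗ -3) ⊕ (4 ⊗ 4)) gives 4.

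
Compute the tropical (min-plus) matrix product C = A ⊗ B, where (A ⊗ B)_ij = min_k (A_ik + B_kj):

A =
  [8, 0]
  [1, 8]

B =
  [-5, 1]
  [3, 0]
A ⊗ B =
  [3, 0]
  [-4, 2]

Apply the min-plus product entry-by-entry:
  C[0][0] = min over k of (A[0][0] + B[0][0] = 8 + -5 = 3, A[0][1] + B[1][0] = 0 + 3 = 3) = 3 (attained at k = 0)
  C[0][1] = min over k of (A[0][0] + B[0][1] = 8 + 1 = 9, A[0][1] + B[1][1] = 0 + 0 = 0) = 0 (attained at k = 1)
  C[1][0] = min over k of (A[1][0] + B[0][0] = 1 + -5 = -4, A[1][1] + B[1][0] = 8 + 3 = 11) = -4 (attained at k = 0)
  C[1][1] = min over k of (A[1][0] + B[0][1] = 1 + 1 = 2, A[1][1] + B[1][1] = 8 + 0 = 8) = 2 (attained at k = 0)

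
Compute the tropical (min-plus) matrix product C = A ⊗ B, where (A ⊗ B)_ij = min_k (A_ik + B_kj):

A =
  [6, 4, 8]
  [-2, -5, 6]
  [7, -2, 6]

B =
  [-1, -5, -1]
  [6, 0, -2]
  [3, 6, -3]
A ⊗ B =
  [5, 1, 2]
  [-3, -7, -7]
  [4, -2, -4]

Apply the min-plus product entry-by-entry:
  C[0][0] = min over k of (A[0][0] + B[0][0] = 6 + -1 = 5, A[0][1] + B[1][0] = 4 + 6 = 10, A[0][2] + B[2][0] = 8 + 3 = 11) = 5 (attained at k = 0)
  C[0][1] = min over k of (A[0][0] + B[0][1] = 6 + -5 = 1, A[0][1] + B[1][1] = 4 + 0 = 4, A[0][2] + B[2][1] = 8 + 6 = 14) = 1 (attained at k = 0)
  C[0][2] = min over k of (A[0][0] + B[0][2] = 6 + -1 = 5, A[0][1] + B[1][2] = 4 + -2 = 2, A[0][2] + B[2][2] = 8 + -3 = 5) = 2 (attained at k = 1)
  C[1][0] = min over k of (A[1][0] + B[0][0] = -2 + -1 = -3, A[1][1] + B[1][0] = -5 + 6 = 1, A[1][2] + B[2][0] = 6 + 3 = 9) = -3 (attained at k = 0)
  C[1][1] = min over k of (A[1][0] + B[0][1] = -2 + -5 = -7, A[1][1] + B[1][1] = -5 + 0 = -5, A[1][2] + B[2][1] = 6 + 6 = 12) = -7 (attained at k = 0)
  C[1][2] = min over k of (A[1][0] + B[0][2] = -2 + -1 = -3, A[1][1] + B[1][2] = -5 + -2 = -7, A[1][2] + B[2][2] = 6 + -3 = 3) = -7 (attained at k = 1)
  C[2][0] = min over k of (A[2][0] + B[0][0] = 7 + -1 = 6, A[2][1] + B[1][0] = -2 + 6 = 4, A[2][2] + B[2][0] = 6 + 3 = 9) = 4 (attained at k = 1)
  C[2][1] = min over k of (A[2][0] + B[0][1] = 7 + -5 = 2, A[2][1] + B[1][1] = -2 + 0 = -2, A[2][2] + B[2][1] = 6 + 6 = 12) = -2 (attained at k = 1)
  C[2][2] = min over k of (A[2][0] + B[0][2] = 7 + -1 = 6, A[2][1] + B[1][2] = -2 + -2 = -4, A[2][2] + B[2][2] = 6 + -3 = 3) = -4 (attained at k = 1)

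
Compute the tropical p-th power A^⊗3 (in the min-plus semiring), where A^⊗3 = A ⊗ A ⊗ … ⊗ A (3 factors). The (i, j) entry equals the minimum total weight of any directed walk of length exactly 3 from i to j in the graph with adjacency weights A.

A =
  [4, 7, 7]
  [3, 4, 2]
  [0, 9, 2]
A^⊗3 =
  [9, 14, 11]
  [4, 9, 6]
  [4, 9, 6]

Each entry (A^⊗3)_ij equals the minimum over all length-3 walks i = v_0 → v_1 → … → v_3 = j of Σ_t A[v_t][v_{t+1}]. For example, for (i, j) = (0, 2) we minimise over 9 possible intermediate vertex sequences; the minimum is 11, attained along the walk 0 → 1 → 2 → 2.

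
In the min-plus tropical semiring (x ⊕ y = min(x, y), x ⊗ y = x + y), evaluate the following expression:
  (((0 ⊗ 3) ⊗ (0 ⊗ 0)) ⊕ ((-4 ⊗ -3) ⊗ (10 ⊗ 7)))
(((0 ⊗ 3) ⊗ (0 ⊗ 0)) ⊕ ((-4 ⊗ -3) ⊗ (10 ⊗ 7))) = 3

Expand innermost to outermost. Recall ⊕ takes the minimum of its arguments and ⊗ takes their sum. Working out the expression (((0 ⊗ 3) ⊗ (0 ⊗ 0)) ⊕ ((-4 ⊗ -3) ⊗ (10 ⊗ 7))) gives 3.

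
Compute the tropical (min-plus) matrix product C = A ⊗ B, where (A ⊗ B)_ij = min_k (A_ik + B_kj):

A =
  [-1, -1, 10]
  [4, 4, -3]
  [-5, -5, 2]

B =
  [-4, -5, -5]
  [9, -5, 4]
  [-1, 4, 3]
A ⊗ B =
  [-5, -6, -6]
  [-4, -1, -1]
  [-9, -10, -10]

Apply the min-plus product entry-by-entry:
  C[0][0] = min over k of (A[0][0] + B[0][0] = -1 + -4 = -5, A[0][1] + B[1][0] = -1 + 9 = 8, A[0][2] + B[2][0] = 10 + -1 = 9) = -5 (attained at k = 0)
  C[0][1] = min over k of (A[0][0] + B[0][1] = -1 + -5 = -6, A[0][1] + B[1][1] = -1 + -5 = -6, A[0][2] + B[2][1] = 10 + 4 = 14) = -6 (attained at k = 0)
  C[0][2] = min over k of (A[0][0] + B[0][2] = -1 + -5 = -6, A[0][1] + B[1][2] = -1 + 4 = 3, A[0][2] + B[2][2] = 10 + 3 = 13) = -6 (attained at k = 0)
  C[1][0] = min over k of (A[1][0] + B[0][0] = 4 + -4 = 0, A[1][1] + B[1][0] = 4 + 9 = 13, A[1][2] + B[2][0] = -3 + -1 = -4) = -4 (attained at k = 2)
  C[1][1] = min over k of (A[1][0] + B[0][1] = 4 + -5 = -1, A[1][1] + B[1][1] = 4 + -5 = -1, A[1][2] + B[2][1] = -3 + 4 = 1) = -1 (attained at k = 0)
  C[1][2] = min over k of (A[1][0] + B[0][2] = 4 + -5 = -1, A[1][1] + B[1][2] = 4 + 4 = 8, A[1][2] + B[2][2] = -3 + 3 = 0) = -1 (attained at k = 0)
  C[2][0] = min over k of (A[2][0] + B[0][0] = -5 + -4 = -9, A[2][1] + B[1][0] = -5 + 9 = 4, A[2][2] + B[2][0] = 2 + -1 = 1) = -9 (attained at k = 0)
  C[2][1] = min over k of (A[2][0] + B[0][1] = -5 + -5 = -10, A[2][1] + B[1][1] = -5 + -5 = -10, A[2][2] + B[2][1] = 2 + 4 = 6) = -10 (attained at k = 0)
  C[2][2] = min over k of (A[2][0] + B[0][2] = -5 + -5 = -10, A[2][1] + B[1][2] = -5 + 4 = -1, A[2][2] + B[2][2] = 2 + 3 = 5) = -10 (attained at k = 0)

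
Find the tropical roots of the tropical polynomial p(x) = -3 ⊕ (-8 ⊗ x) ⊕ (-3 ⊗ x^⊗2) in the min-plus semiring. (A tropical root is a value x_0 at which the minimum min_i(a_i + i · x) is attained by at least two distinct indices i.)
Roots: {-5, 5}

Each tropical root is a break point of the lower envelope of the lines y = a_i + i · x (there are 3 lines, with slopes 0, 1, ..., 2). Only the lines that attain the minimum somewhere contribute to roots; other lines are dominated. Here the surviving (envelope) indices are i = 2, i = 1, i = 0.
Intersections between consecutive envelope lines give the roots: for adjacent envelope indices i < j the intersection is x = (a_i − a_j) / (j − i). Reading off the sorted break points: {-5, 5}.
Verification: at each break x_0, at least two indices attain the minimum of min_i(a_i + i · x_0).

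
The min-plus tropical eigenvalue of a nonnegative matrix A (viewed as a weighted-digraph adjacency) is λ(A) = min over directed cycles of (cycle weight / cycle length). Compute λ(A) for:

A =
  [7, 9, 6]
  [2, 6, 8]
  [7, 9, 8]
λ(A) = 11/2

Enumerate directed cycles and compute their means (weight / length). Sample:
  cycle 0 → 0: weight = 7, length = 1, mean = 7/1 ≈ 7.000
  cycle 1 → 1: weight = 6, length = 1, mean = 6/1 ≈ 6.000
  cycle 2 → 2: weight = 8, length = 1, mean = 8/1 ≈ 8.000
  cycle 0 → 1 → 0: weight = 11, length = 2, mean = 11/2 ≈ 5.500
  cycle 0 → 2 → 0: weight = 13, length = 2, mean = 13/2 ≈ 6.500
  cycle 1 → 0 → 1: weight = 11, length = 2, mean = 11/2 ≈ 5.500
Minimum mean = 5.500, attained e.g. along the cycle 0 → 1 → 0 with weight 11 and length 2. So λ(A) = 11/2 = 11/2.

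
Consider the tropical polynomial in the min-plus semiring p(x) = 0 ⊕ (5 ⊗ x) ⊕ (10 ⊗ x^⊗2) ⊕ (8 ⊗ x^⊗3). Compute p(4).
p(4) = 0

A tropical monomial a ⊗ x^⊗i evaluates to a + i · x. Evaluating each term at x = 4:
  Term 0 contributes 0 + 0 · 4 = 0
  Term 1 contributes 5 + 1 · 4 = 9
  Term 2 contributes 10 + 2 · 4 = 18
  Term 3 contributes 8 + 3 · 4 = 20
p(4) = ⊕ of these = min[0, 9, 18, 20] = 0.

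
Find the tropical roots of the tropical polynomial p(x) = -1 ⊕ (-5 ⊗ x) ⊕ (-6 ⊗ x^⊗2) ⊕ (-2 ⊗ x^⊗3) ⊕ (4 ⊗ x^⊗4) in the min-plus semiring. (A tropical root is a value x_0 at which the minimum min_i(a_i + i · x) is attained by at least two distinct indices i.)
Roots: {-6, -4, 1, 4}

Each tropical root is a break point of the lower envelope of the lines y = a_i + i · x (there are 5 lines, with slopes 0, 1, ..., 4). Only the lines that attain the minimum somewhere contribute to roots; other lines are dominated. Here the surviving (envelope) indices are i = 4, i = 3, i = 2, i = 1, i = 0.
Intersections between consecutive envelope lines give the roots: for adjacent envelope indices i < j the intersection is x = (a_i − a_j) / (j − i). Reading off the sorted break points: {-6, -4, 1, 4}.
Verification: at each break x_0, at least two indices attain the minimum of min_i(a_i + i · x_0).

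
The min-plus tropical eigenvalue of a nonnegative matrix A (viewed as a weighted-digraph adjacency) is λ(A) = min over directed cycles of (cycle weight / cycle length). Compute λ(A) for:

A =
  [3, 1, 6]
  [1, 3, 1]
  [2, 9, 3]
λ(A) = 1

Enumerate directed cycles and compute their means (weight / length). Sample:
  cycle 0 → 0: weight = 3, length = 1, mean = 3/1 ≈ 3.000
  cycle 1 → 1: weight = 3, length = 1, mean = 3/1 ≈ 3.000
  cycle 2 → 2: weight = 3, length = 1, mean = 3/1 ≈ 3.000
  cycle 0 → 1 → 0: weight = 2, length = 2, mean = 2/2 ≈ 1.000
  cycle 0 → 2 → 0: weight = 8, length = 2, mean = 8/2 ≈ 4.000
  cycle 1 → 0 → 1: weight = 2, length = 2, mean = 2/2 ≈ 1.000
Minimum mean = 1.000, attained e.g. along the cycle 0 → 1 → 0 with weight 2 and length 2. So λ(A) = 2/2 = 1.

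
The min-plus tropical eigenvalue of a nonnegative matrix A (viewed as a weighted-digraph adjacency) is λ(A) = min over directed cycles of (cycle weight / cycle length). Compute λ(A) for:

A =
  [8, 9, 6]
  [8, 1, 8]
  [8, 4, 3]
λ(A) = 1

Enumerate directed cycles and compute their means (weight / length). Sample:
  cycle 0 → 0: weight = 8, length = 1, mean = 8/1 ≈ 8.000
  cycle 1 → 1: weight = 1, length = 1, mean = 1/1 ≈ 1.000
  cycle 2 → 2: weight = 3, length = 1, mean = 3/1 ≈ 3.000
  cycle 0 → 1 → 0: weight = 17, length = 2, mean = 17/2 ≈ 8.500
  cycle 0 → 2 → 0: weight = 14, length = 2, mean = 14/2 ≈ 7.000
  cycle 1 → 0 → 1: weight = 17, length = 2, mean = 17/2 ≈ 8.500
Minimum mean = 1.000, attained e.g. along the cycle 1 → 1 with weight 1 and length 1. So λ(A) = 1/1 = 1.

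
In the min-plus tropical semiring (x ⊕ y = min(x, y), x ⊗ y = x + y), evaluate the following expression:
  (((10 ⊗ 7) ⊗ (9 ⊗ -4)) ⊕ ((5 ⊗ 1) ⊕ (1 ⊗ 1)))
(((10 ⊗ 7) ⊗ (9 ⊗ -4)) ⊕ ((5 ⊗ 1) ⊕ (1 ⊗ 1))) = 2

Expand innermost to outermost. Recall ⊕ takes the minimum of its arguments and ⊗ takes their sum. Working out the expression (((10 ⊗ 7) ⊗ (9 ⊗ -4)) ⊕ ((5 ⊗ 1) ⊕ (1 ⊗ 1))) gives 2.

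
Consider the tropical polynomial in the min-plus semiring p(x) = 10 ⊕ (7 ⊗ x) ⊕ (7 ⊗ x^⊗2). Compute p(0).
p(0) = 7

A tropical monomial a ⊗ x^⊗i evaluates to a + i · x. Evaluating each term at x = 0:
  Term 0 contributes 10 + 0 · 0 = 10
  Term 1 contributes 7 + 1 · 0 = 7
  Term 2 contributes 7 + 2 · 0 = 7
p(0) = ⊕ of these = min[10, 7, 7] = 7.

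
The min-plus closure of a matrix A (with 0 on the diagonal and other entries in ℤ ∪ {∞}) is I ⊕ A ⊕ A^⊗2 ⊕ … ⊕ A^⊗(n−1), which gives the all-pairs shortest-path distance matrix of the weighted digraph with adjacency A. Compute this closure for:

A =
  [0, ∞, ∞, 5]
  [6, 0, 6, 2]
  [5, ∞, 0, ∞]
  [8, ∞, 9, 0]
Closure =
  [0, ∞, 14, 5]
  [6, 0, 6, 2]
  [5, ∞, 0, 10]
  [8, ∞, 9, 0]

This is the Floyd-Warshall all-pairs shortest-path computation. For each intermediate vertex k = 0, 1, …, 3, update dist[i][j] ← min(dist[i][j], dist[i][k] + dist[k][j]). The final matrix gives, for each (i, j), the minimum total weight of any directed path from i to j (possibly empty when i = j).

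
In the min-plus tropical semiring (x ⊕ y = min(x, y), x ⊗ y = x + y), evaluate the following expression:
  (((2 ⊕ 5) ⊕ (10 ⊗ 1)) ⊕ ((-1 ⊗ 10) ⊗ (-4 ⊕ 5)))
(((2 ⊕ 5) ⊕ (10 ⊗ 1)) ⊕ ((-1 ⊗ 10) ⊗ (-4 ⊕ 5))) = 2

Expand innermost to outermost. Recall ⊕ takes the minimum of its arguments and ⊗ takes their sum. Working out the expression (((2 ⊕ 5) ⊕ (10 ⊗ 1)) ⊕ ((-1 ⊗ 10) ⊗ (-4 ⊕ 5))) gives 2.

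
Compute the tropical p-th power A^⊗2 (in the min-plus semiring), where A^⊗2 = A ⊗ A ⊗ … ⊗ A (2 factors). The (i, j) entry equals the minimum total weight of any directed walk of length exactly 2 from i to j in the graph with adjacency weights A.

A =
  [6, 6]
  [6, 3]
A^⊗2 =
  [12, 9]
  [9, 6]

Each entry (A^⊗2)_ij equals the minimum over all length-2 walks i = v_0 → v_1 → … → v_2 = j of Σ_t A[v_t][v_{t+1}]. For example, for (i, j) = (0, 1) we minimise over 2 possible intermediate vertex sequences; the minimum is 9, attained along the walk 0 → 1 → 1.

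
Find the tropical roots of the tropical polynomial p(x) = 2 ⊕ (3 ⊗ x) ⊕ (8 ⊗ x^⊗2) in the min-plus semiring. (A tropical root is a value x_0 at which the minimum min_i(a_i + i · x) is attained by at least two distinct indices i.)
Roots: {-5, -1}

Each tropical root is a break point of the lower envelope of the lines y = a_i + i · x (there are 3 lines, with slopes 0, 1, ..., 2). Only the lines that attain the minimum somewhere contribute to roots; other lines are dominated. Here the surviving (envelope) indices are i = 2, i = 1, i = 0.
Intersections between consecutive envelope lines give the roots: for adjacent envelope indices i < j the intersection is x = (a_i − a_j) / (j − i). Reading off the sorted break points: {-5, -1}.
Verification: at each break x_0, at least two indices attain the minimum of min_i(a_i + i · x_0).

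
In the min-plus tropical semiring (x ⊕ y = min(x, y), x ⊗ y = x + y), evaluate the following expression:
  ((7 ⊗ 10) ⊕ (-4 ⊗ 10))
((7 ⊗ 10) ⊕ (-4 ⊗ 10)) = 6

Expand innermost to outermost. Recall ⊕ takes the minimum of its arguments and ⊗ takes their sum. Working out the expression ((7 ⊗ 10) ⊕ (-4 ⊗ 10)) gives 6.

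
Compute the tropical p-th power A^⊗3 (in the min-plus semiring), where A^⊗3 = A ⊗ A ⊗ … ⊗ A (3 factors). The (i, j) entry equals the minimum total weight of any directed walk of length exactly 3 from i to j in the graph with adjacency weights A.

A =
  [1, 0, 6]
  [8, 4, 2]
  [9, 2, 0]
A^⊗3 =
  [3, 2, 2]
  [10, 4, 2]
  [9, 2, 0]

Each entry (A^⊗3)_ij equals the minimum over all length-3 walks i = v_0 → v_1 → … → v_3 = j of Σ_t A[v_t][v_{t+1}]. For example, for (i, j) = (0, 2) we minimise over 9 possible intermediate vertex sequences; the minimum is 2, attained along the walk 0 → 1 → 2 → 2.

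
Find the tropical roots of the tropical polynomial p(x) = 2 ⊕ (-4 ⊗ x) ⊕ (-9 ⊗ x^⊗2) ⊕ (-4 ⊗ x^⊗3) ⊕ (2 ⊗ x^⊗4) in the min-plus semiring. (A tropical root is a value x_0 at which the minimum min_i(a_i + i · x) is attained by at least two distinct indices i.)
Roots: {-6, -5, 5, 6}

Each tropical root is a break point of the lower envelope of the lines y = a_i + i · x (there are 5 lines, with slopes 0, 1, ..., 4). Only the lines that attain the minimum somewhere contribute to roots; other lines are dominated. Here the surviving (envelope) indices are i = 4, i = 3, i = 2, i = 1, i = 0.
Intersections between consecutive envelope lines give the roots: for adjacent envelope indices i < j the intersection is x = (a_i − a_j) / (j − i). Reading off the sorted break points: {-6, -5, 5, 6}.
Verification: at each break x_0, at least two indices attain the minimum of min_i(a_i + i · x_0).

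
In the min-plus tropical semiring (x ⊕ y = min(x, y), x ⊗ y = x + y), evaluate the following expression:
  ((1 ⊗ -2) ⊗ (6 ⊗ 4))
((1 ⊗ -2) ⊗ (6 ⊗ 4)) = 9

Expand innermost to outermost. Recall ⊕ takes the minimum of its arguments and ⊗ takes their sum. Working out the expression ((1 ⊗ -2) ⊗ (6 ⊗ 4)) gives 9.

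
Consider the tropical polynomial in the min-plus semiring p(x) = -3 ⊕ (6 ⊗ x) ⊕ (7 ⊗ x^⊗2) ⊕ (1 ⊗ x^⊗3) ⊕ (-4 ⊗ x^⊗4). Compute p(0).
p(0) = -4

A tropical monomial a ⊗ x^⊗i evaluates to a + i · x. Evaluating each term at x = 0:
  Term 0 contributes -3 + 0 · 0 = -3
  Term 1 contributes 6 + 1 · 0 = 6
  Term 2 contributes 7 + 2 · 0 = 7
  Term 3 contributes 1 + 3 · 0 = 1
  Term 4 contributes -4 + 4 · 0 = -4
p(0) = ⊕ of these = min[-3, 6, 7, 1, -4] = -4.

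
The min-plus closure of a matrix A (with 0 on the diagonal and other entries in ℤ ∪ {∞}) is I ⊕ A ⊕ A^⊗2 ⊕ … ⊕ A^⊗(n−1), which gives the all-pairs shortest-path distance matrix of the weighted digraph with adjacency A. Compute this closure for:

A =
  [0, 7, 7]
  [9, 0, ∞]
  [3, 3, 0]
Closure =
  [0, 7, 7]
  [9, 0, 16]
  [3, 3, 0]

This is the Floyd-Warshall all-pairs shortest-path computation. For each intermediate vertex k = 0, 1, …, 2, update dist[i][j] ← min(dist[i][j], dist[i][k] + dist[k][j]). The final matrix gives, for each (i, j), the minimum total weight of any directed path from i to j (possibly empty when i = j).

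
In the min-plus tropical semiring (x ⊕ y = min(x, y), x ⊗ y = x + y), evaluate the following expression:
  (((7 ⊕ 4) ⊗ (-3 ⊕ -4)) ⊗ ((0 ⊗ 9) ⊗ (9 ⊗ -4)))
(((7 ⊕ 4) ⊗ (-3 ⊕ -4)) ⊗ ((0 ⊗ 9) ⊗ (9 ⊗ -4))) = 14

Expand innermost to outermost. Recall ⊕ takes the minimum of its arguments and ⊗ takes their sum. Working out the expression (((7 ⊕ 4) ⊗ (-3 ⊕ -4)) ⊗ ((0 ⊗ 9) ⊗ (9 ⊗ -4))) gives 14.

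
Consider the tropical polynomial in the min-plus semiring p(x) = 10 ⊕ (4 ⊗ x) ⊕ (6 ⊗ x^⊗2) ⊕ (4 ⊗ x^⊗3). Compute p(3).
p(3) = 7

A tropical monomial a ⊗ x^⊗i evaluates to a + i · x. Evaluating each term at x = 3:
  Term 0 contributes 10 + 0 · 3 = 10
  Term 1 contributes 4 + 1 · 3 = 7
  Term 2 contributes 6 + 2 · 3 = 12
  Term 3 contributes 4 + 3 · 3 = 13
p(3) = ⊕ of these = min[10, 7, 12, 13] = 7.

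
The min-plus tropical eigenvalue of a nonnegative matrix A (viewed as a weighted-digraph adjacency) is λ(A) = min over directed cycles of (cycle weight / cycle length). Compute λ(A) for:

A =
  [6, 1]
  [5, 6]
λ(A) = 3

Enumerate directed cycles and compute their means (weight / length). Sample:
  cycle 0 → 0: weight = 6, length = 1, mean = 6/1 ≈ 6.000
  cycle 1 → 1: weight = 6, length = 1, mean = 6/1 ≈ 6.000
  cycle 0 → 1 → 0: weight = 6, length = 2, mean = 6/2 ≈ 3.000
  cycle 1 → 0 → 1: weight = 6, length = 2, mean = 6/2 ≈ 3.000
Minimum mean = 3.000, attained e.g. along the cycle 0 → 1 → 0 with weight 6 and length 2. So λ(A) = 6/2 = 3.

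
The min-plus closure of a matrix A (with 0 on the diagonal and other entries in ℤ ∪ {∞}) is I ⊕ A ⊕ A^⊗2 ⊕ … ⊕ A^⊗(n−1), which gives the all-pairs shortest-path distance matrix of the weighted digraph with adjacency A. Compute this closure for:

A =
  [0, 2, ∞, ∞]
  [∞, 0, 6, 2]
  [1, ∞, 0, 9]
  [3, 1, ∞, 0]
Closure =
  [0, 2, 8, 4]
  [5, 0, 6, 2]
  [1, 3, 0, 5]
  [3, 1, 7, 0]

This is the Floyd-Warshall all-pairs shortest-path computation. For each intermediate vertex k = 0, 1, …, 3, update dist[i][j] ← min(dist[i][j], dist[i][k] + dist[k][j]). The final matrix gives, for each (i, j), the minimum total weight of any directed path from i to j (possibly empty when i = j).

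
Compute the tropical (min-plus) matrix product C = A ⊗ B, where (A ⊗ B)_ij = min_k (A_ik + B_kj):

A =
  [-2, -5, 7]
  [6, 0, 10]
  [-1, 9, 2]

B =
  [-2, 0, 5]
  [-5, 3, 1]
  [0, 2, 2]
A ⊗ B =
  [-10, -2, -4]
  [-5, 3, 1]
  [-3, -1, 4]

Apply the min-plus product entry-by-entry:
  C[0][0] = min over k of (A[0][0] + B[0][0] = -2 + -2 = -4, A[0][1] + B[1][0] = -5 + -5 = -10, A[0][2] + B[2][0] = 7 + 0 = 7) = -10 (attained at k = 1)
  C[0][1] = min over k of (A[0][0] + B[0][1] = -2 + 0 = -2, A[0][1] + B[1][1] = -5 + 3 = -2, A[0][2] + B[2][1] = 7 + 2 = 9) = -2 (attained at k = 0)
  C[0][2] = min over k of (A[0][0] + B[0][2] = -2 + 5 = 3, A[0][1] + B[1][2] = -5 + 1 = -4, A[0][2] + B[2][2] = 7 + 2 = 9) = -4 (attained at k = 1)
  C[1][0] = min over k of (A[1][0] + B[0][0] = 6 + -2 = 4, A[1][1] + B[1][0] = 0 + -5 = -5, A[1][2] + B[2][0] = 10 + 0 = 10) = -5 (attained at k = 1)
  C[1][1] = min over k of (A[1][0] + B[0][1] = 6 + 0 = 6, A[1][1] + B[1][1] = 0 + 3 = 3, A[1][2] + B[2][1] = 10 + 2 = 12) = 3 (attained at k = 1)
  C[1][2] = min over k of (A[1][0] + B[0][2] = 6 + 5 = 11, A[1][1] + B[1][2] = 0 + 1 = 1, A[1][2] + B[2][2] = 10 + 2 = 12) = 1 (attained at k = 1)
  C[2][0] = min over k of (A[2][0] + B[0][0] = -1 + -2 = -3, A[2][1] + B[1][0] = 9 + -5 = 4, A[2][2] + B[2][0] = 2 + 0 = 2) = -3 (attained at k = 0)
  C[2][1] = min over k of (A[2][0] + B[0][1] = -1 + 0 = -1, A[2][1] + B[1][1] = 9 + 3 = 12, A[2][2] + B[2][1] = 2 + 2 = 4) = -1 (attained at k = 0)
  C[2][2] = min over k of (A[2][0] + B[0][2] = -1 + 5 = 4, A[2][1] + B[1][2] = 9 + 1 = 10, A[2][2] + B[2][2] = 2 + 2 = 4) = 4 (attained at k = 0)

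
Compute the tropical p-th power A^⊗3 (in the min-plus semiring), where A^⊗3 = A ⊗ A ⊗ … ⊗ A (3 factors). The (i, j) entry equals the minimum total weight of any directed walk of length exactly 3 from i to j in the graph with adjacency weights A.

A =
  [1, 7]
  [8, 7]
A^⊗3 =
  [3, 9]
  [10, 16]

Each entry (A^⊗3)_ij equals the minimum over all length-3 walks i = v_0 → v_1 → … → v_3 = j of Σ_t A[v_t][v_{t+1}]. For example, for (i, j) = (0, 1) we minimise over 4 possible intermediate vertex sequences; the minimum is 9, attained along the walk 0 → 0 → 0 → 1.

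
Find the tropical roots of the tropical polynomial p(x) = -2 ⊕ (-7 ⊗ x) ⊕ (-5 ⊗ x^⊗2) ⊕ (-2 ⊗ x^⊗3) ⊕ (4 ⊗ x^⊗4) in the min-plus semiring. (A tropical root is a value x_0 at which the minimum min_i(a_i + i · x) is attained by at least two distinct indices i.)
Roots: {-6, -3, -2, 5}

Each tropical root is a break point of the lower envelope of the lines y = a_i + i · x (there are 5 lines, with slopes 0, 1, ..., 4). Only the lines that attain the minimum somewhere contribute to roots; other lines are dominated. Here the surviving (envelope) indices are i = 4, i = 3, i = 2, i = 1, i = 0.
Intersections between consecutive envelope lines give the roots: for adjacent envelope indices i < j the intersection is x = (a_i − a_j) / (j − i). Reading off the sorted break points: {-6, -3, -2, 5}.
Verification: at each break x_0, at least two indices attain the minimum of min_i(a_i + i · x_0).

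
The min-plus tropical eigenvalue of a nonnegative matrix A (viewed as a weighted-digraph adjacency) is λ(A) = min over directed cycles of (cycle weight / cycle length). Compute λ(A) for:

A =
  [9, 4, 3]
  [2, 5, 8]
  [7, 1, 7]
λ(A) = 2

Enumerate directed cycles and compute their means (weight / length). Sample:
  cycle 0 → 0: weight = 9, length = 1, mean = 9/1 ≈ 9.000
  cycle 1 → 1: weight = 5, length = 1, mean = 5/1 ≈ 5.000
  cycle 2 → 2: weight = 7, length = 1, mean = 7/1 ≈ 7.000
  cycle 0 → 1 → 0: weight = 6, length = 2, mean = 6/2 ≈ 3.000
  cycle 0 → 2 → 0: weight = 10, length = 2, mean = 10/2 ≈ 5.000
  cycle 1 → 0 → 1: weight = 6, length = 2, mean = 6/2 ≈ 3.000
Minimum mean = 2.000, attained e.g. along the cycle 0 → 2 → 1 → 0 with weight 6 and length 3. So λ(A) = 6/3 = 2.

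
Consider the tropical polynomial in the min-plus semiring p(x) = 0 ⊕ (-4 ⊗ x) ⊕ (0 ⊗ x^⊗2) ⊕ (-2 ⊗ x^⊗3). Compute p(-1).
p(-1) = -5

A tropical monomial a ⊗ x^⊗i evaluates to a + i · x. Evaluating each term at x = -1:
  Term 0 contributes 0 + 0 · -1 = 0
  Term 1 contributes -4 + 1 · -1 = -5
  Term 2 contributes 0 + 2 · -1 = -2
  Term 3 contributes -2 + 3 · -1 = -5
p(-1) = ⊕ of these = min[0, -5, -2, -5] = -5.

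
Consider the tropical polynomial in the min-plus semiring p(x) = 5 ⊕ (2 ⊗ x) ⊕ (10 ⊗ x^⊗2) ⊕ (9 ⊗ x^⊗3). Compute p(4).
p(4) = 5

A tropical monomial a ⊗ x^⊗i evaluates to a + i · x. Evaluating each term at x = 4:
  Term 0 contributes 5 + 0 · 4 = 5
  Term 1 contributes 2 + 1 · 4 = 6
  Term 2 contributes 10 + 2 · 4 = 18
  Term 3 contributes 9 + 3 · 4 = 21
p(4) = ⊕ of these = min[5, 6, 18, 21] = 5.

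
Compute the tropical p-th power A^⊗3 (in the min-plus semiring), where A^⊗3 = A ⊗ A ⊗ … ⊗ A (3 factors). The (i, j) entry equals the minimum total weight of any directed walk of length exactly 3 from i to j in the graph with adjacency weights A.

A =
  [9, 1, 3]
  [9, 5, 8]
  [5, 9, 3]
A^⊗3 =
  [11, 9, 9]
  [16, 14, 14]
  [11, 9, 9]

Each entry (A^⊗3)_ij equals the minimum over all length-3 walks i = v_0 → v_1 → … → v_3 = j of Σ_t A[v_t][v_{t+1}]. For example, for (i, j) = (0, 2) we minimise over 9 possible intermediate vertex sequences; the minimum is 9, attained along the walk 0 → 2 → 2 → 2.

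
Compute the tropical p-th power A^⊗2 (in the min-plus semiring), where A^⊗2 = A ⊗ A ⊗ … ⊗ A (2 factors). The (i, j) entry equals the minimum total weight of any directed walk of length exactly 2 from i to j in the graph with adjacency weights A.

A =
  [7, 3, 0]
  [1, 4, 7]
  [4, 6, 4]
A^⊗2 =
  [4, 6, 4]
  [5, 4, 1]
  [7, 7, 4]

Each entry (A^⊗2)_ij equals the minimum over all length-2 walks i = v_0 → v_1 → … → v_2 = j of Σ_t A[v_t][v_{t+1}]. For example, for (i, j) = (0, 2) we minimise over 3 possible intermediate vertex sequences; the minimum is 4, attained along the walk 0 → 2 → 2.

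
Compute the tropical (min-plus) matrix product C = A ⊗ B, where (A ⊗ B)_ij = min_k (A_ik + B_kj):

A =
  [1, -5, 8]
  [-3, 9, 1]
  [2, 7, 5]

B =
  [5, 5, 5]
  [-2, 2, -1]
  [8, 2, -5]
A ⊗ B =
  [-7, -3, -6]
  [2, 2, -4]
  [5, 7, 0]

Apply the min-plus product entry-by-entry:
  C[0][0] = min over k of (A[0][0] + B[0][0] = 1 + 5 = 6, A[0][1] + B[1][0] = -5 + -2 = -7, A[0][2] + B[2][0] = 8 + 8 = 16) = -7 (attained at k = 1)
  C[0][1] = min over k of (A[0][0] + B[0][1] = 1 + 5 = 6, A[0][1] + B[1][1] = -5 + 2 = -3, A[0][2] + B[2][1] = 8 + 2 = 10) = -3 (attained at k = 1)
  C[0][2] = min over k of (A[0][0] + B[0][2] = 1 + 5 = 6, A[0][1] + B[1][2] = -5 + -1 = -6, A[0][2] + B[2][2] = 8 + -5 = 3) = -6 (attained at k = 1)
  C[1][0] = min over k of (A[1][0] + B[0][0] = -3 + 5 = 2, A[1][1] + B[1][0] = 9 + -2 = 7, A[1][2] + B[2][0] = 1 + 8 = 9) = 2 (attained at k = 0)
  C[1][1] = min over k of (A[1][0] + B[0][1] = -3 + 5 = 2, A[1][1] + B[1][1] = 9 + 2 = 11, A[1][2] + B[2][1] = 1 + 2 = 3) = 2 (attained at k = 0)
  C[1][2] = min over k of (A[1][0] + B[0][2] = -3 + 5 = 2, A[1][1] + B[1][2] = 9 + -1 = 8, A[1][2] + B[2][2] = 1 + -5 = -4) = -4 (attained at k = 2)
  C[2][0] = min over k of (A[2][0] + B[0][0] = 2 + 5 = 7, A[2][1] + B[1][0] = 7 + -2 = 5, A[2][2] + B[2][0] = 5 + 8 = 13) = 5 (attained at k = 1)
  C[2][1] = min over k of (A[2][0] + B[0][1] = 2 + 5 = 7, A[2][1] + B[1][1] = 7 + 2 = 9, A[2][2] + B[2][1] = 5 + 2 = 7) = 7 (attained at k = 0)
  C[2][2] = min over k of (A[2][0] + B[0][2] = 2 + 5 = 7, A[2][1] + B[1][2] = 7 + -1 = 6, A[2][2] + B[2][2] = 5 + -5 = 0) = 0 (attained at k = 2)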